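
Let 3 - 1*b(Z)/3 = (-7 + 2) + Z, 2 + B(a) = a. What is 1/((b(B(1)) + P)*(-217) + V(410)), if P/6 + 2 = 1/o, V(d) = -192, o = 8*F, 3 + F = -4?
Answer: -4/13695 ≈ -0.00029208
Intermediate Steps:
F = -7 (F = -3 - 4 = -7)
B(a) = -2 + a
o = -56 (o = 8*(-7) = -56)
P = -339/28 (P = -12 + 6/(-56) = -12 + 6*(-1/56) = -12 - 3/28 = -339/28 ≈ -12.107)
b(Z) = 24 - 3*Z (b(Z) = 9 - 3*((-7 + 2) + Z) = 9 - 3*(-5 + Z) = 9 + (15 - 3*Z) = 24 - 3*Z)
1/((b(B(1)) + P)*(-217) + V(410)) = 1/(((24 - 3*(-2 + 1)) - 339/28)*(-217) - 192) = 1/(((24 - 3*(-1)) - 339/28)*(-217) - 192) = 1/(((24 + 3) - 339/28)*(-217) - 192) = 1/((27 - 339/28)*(-217) - 192) = 1/((417/28)*(-217) - 192) = 1/(-12927/4 - 192) = 1/(-13695/4) = -4/13695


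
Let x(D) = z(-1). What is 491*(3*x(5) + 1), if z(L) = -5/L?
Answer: 7856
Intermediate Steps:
x(D) = 5 (x(D) = -5/(-1) = -5*(-1) = 5)
491*(3*x(5) + 1) = 491*(3*5 + 1) = 491*(15 + 1) = 491*16 = 7856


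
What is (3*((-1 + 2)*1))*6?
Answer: 18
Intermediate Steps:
(3*((-1 + 2)*1))*6 = (3*(1*1))*6 = (3*1)*6 = 3*6 = 18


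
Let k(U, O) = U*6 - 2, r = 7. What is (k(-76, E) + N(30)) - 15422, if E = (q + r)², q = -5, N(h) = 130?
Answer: -15750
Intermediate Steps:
E = 4 (E = (-5 + 7)² = 2² = 4)
k(U, O) = -2 + 6*U (k(U, O) = 6*U - 2 = -2 + 6*U)
(k(-76, E) + N(30)) - 15422 = ((-2 + 6*(-76)) + 130) - 15422 = ((-2 - 456) + 130) - 15422 = (-458 + 130) - 15422 = -328 - 15422 = -15750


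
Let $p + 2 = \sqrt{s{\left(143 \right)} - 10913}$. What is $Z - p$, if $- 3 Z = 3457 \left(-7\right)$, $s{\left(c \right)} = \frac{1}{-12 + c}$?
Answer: $\frac{24205}{3} - \frac{i \sqrt{187277862}}{131} \approx 8068.3 - 104.47 i$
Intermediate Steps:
$Z = \frac{24199}{3}$ ($Z = - \frac{3457 \left(-7\right)}{3} = \left(- \frac{1}{3}\right) \left(-24199\right) = \frac{24199}{3} \approx 8066.3$)
$p = -2 + \frac{i \sqrt{187277862}}{131}$ ($p = -2 + \sqrt{\frac{1}{-12 + 143} - 10913} = -2 + \sqrt{\frac{1}{131} - 10913} = -2 + \sqrt{- \frac{1429602}{131}} = -2 + \frac{i \sqrt{187277862}}{131} \approx -2.0 + 104.47 i$)
$Z - p = \frac{24199}{3} - \left(-2 + \frac{i \sqrt{187277862}}{131}\right) = \frac{24199}{3} + \left(2 - \frac{i \sqrt{187277862}}{131}\right) = \frac{24205}{3} - \frac{i \sqrt{187277862}}{131}$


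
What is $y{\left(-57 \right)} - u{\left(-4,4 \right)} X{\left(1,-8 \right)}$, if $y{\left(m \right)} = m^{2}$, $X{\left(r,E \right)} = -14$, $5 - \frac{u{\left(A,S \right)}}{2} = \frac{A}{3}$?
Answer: $\frac{10279}{3} \approx 3426.3$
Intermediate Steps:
$u{\left(A,S \right)} = 10 - \frac{2 A}{3}$ ($u{\left(A,S \right)} = 10 - 2 \frac{A}{3} = 10 - \frac{2 A}{3}$)
$y{\left(-57 \right)} - u{\left(-4,4 \right)} X{\left(1,-8 \right)} = \left(-57\right)^{2} - \left(10 - - \frac{8}{3}\right) \left(-14\right) = 3249 - \left(10 + \frac{8}{3}\right) \left(-14\right) = 3249 - \frac{38}{3} \left(-14\right) = 3249 - - \frac{532}{3} = 3249 + \frac{532}{3} = \frac{10279}{3}$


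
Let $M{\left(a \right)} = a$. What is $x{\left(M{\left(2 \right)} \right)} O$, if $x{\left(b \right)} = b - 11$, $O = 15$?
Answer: $-135$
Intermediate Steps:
$x{\left(b \right)} = -11 + b$ ($x{\left(b \right)} = b - 11 = -11 + b$)
$x{\left(M{\left(2 \right)} \right)} O = \left(-11 + 2\right) 15 = \left(-9\right) 15 = -135$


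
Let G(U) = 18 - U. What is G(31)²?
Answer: 169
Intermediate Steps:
G(31)² = (18 - 1*31)² = (18 - 31)² = (-13)² = 169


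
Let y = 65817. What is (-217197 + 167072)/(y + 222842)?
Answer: -50125/288659 ≈ -0.17365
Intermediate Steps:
(-217197 + 167072)/(y + 222842) = (-217197 + 167072)/(65817 + 222842) = -50125/288659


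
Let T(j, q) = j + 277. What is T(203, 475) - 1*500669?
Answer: -500189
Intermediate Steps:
T(j, q) = 277 + j
T(203, 475) - 1*500669 = (277 + 203) - 1*500669 = 480 - 500669 = -500189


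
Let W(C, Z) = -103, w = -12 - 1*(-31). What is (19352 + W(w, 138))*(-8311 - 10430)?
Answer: -360745509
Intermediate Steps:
w = 19 (w = -12 + 31 = 19)
(19352 + W(w, 138))*(-8311 - 10430) = (19352 - 103)*(-8311 - 10430) = 19249*(-18741) = -360745509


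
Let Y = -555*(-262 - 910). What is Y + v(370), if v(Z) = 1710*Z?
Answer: 1283160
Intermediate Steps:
Y = 650460 (Y = -555*(-1172) = 650460)
Y + v(370) = 650460 + 1710*370 = 650460 + 632700 = 1283160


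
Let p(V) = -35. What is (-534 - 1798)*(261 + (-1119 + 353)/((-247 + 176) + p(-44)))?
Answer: -625504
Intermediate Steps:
(-534 - 1798)*(261 + (-1119 + 353)/((-247 + 176) + p(-44))) = (-534 - 1798)*(261 + (-1119 + 353)/((-247 + 176) - 35)) = -2332*(261 - 766/(-71 - 35)) = -2332*(261 - 766/(-106)) = -2332*(261 - 766*(-1/106)) = -2332*(261 + 383/53) = -2332*14216/53 = -625504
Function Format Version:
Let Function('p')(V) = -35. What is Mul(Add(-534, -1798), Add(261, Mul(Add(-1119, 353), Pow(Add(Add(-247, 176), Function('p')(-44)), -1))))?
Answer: -625504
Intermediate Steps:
Mul(Add(-534, -1798), Add(261, Mul(Add(-1119, 353), Pow(Add(Add(-247, 176), Function('p')(-44)), -1)))) = Mul(Add(-534, -1798), Add(261, Mul(Add(-1119, 353), Pow(Add(Add(-247, 176), -35), -1)))) = Mul(-2332, Add(261, Mul(-766, Pow(Add(-71, -35), -1)))) = Mul(-2332, Add(261, Mul(-766, Pow(-106, -1)))) = Mul(-2332, Add(261, Mul(-766, Rational(-1, 106)))) = Mul(-2332, Add(261, Rational(383, 53))) = Mul(-2332, Rational(14216, 53)) = -625504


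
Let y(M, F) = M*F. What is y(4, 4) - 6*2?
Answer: 4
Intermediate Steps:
y(M, F) = F*M
y(4, 4) - 6*2 = 4*4 - 6*2 = 16 - 12 = 4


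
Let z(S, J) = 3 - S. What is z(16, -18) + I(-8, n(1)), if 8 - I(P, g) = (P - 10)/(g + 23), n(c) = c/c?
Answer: -17/4 ≈ -4.2500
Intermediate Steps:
n(c) = 1
I(P, g) = 8 - (-10 + P)/(23 + g) (I(P, g) = 8 - (P - 10)/(g + 23) = 8 - (-10 + P)/(23 + g))
z(16, -18) + I(-8, n(1)) = (3 - 1*16) + (194 - 1*(-8) + 8*1)/(23 + 1) = (3 - 16) + (194 + 8 + 8)/24 = -13 + (1/24)*210 = -13 + 35/4 = -17/4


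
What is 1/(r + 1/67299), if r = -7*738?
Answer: -67299/347666633 ≈ -0.00019357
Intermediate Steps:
r = -5166
1/(r + 1/67299) = 1/(-5166 + 1/67299) = 1/(-347666633/67299) = -67299/347666633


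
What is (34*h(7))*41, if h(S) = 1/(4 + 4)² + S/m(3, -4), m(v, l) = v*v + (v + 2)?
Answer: 23001/32 ≈ 718.78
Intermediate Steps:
m(v, l) = 2 + v + v² (m(v, l) = v² + (2 + v) = 2 + v + v²)
h(S) = 1/64 + S/14 (h(S) = 1/(4 + 4)² + S/(2 + 3 + 3²) = 1/8² + S/(2 + 3 + 9) = 1/64 + S/14)
(34*h(7))*41 = (34*(1/64 + (1/14)*7))*41 = (34*(1/64 + ½))*41 = (34*(33/64))*41 = (561/32)*41 = 23001/32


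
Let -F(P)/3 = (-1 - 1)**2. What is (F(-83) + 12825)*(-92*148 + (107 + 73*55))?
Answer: -121646622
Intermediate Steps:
F(P) = -12 (F(P) = -3*(-1 - 1)**2 = -3*(-2)**2 = -3*4 = -12)
(F(-83) + 12825)*(-92*148 + (107 + 73*55)) = (-12 + 12825)*(-92*148 + (107 + 73*55)) = 12813*(-13616 + (107 + 4015)) = 12813*(-13616 + 4122) = 12813*(-9494) = -121646622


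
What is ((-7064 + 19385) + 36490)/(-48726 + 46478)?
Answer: -48811/2248 ≈ -21.713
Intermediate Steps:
((-7064 + 19385) + 36490)/(-48726 + 46478) = (12321 + 36490)/(-2248) = 48811*(-1/2248) = -48811/2248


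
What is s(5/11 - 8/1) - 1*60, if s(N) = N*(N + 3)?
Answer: -3110/121 ≈ -25.702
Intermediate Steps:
s(N) = N*(3 + N)
s(5/11 - 8/1) - 1*60 = (5/11 - 8/1)*(3 + (5/11 - 8/1)) - 1*60 = (5*(1/11) - 8*1)*(3 + (5*(1/11) - 8*1)) - 60 = (5/11 - 8)*(3 + (5/11 - 8)) - 60 = -83*(3 - 83/11)/11 - 60 = -83/11*(-50/11) - 60 = 4150/121 - 60 = -3110/121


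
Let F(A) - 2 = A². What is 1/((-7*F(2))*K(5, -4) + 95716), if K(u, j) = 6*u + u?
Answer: 1/94246 ≈ 1.0611e-5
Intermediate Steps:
F(A) = 2 + A²
K(u, j) = 7*u
1/((-7*F(2))*K(5, -4) + 95716) = 1/((-7*(2 + 2²))*(7*5) + 95716) = 1/(-7*(2 + 4)*35 + 95716) = 1/(-7*6*35 + 95716) = 1/(-42*35 + 95716) = 1/(-1470 + 95716) = 1/94246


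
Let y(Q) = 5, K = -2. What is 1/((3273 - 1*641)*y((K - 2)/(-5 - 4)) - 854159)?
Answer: -1/840999 ≈ -1.1891e-6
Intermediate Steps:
1/((3273 - 1*641)*y((K - 2)/(-5 - 4)) - 854159) = 1/((3273 - 1*641)*5 - 854159) = 1/((3273 - 641)*5 - 854159) = 1/(2632*5 - 854159) = 1/(13160 - 854159) = 1/(-840999) = -1/840999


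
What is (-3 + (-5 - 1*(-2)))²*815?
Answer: 29340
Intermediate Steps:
(-3 + (-5 - 1*(-2)))²*815 = (-3 + (-5 + 2))²*815 = (-3 - 3)²*815 = (-6)²*815 = 36*815 = 29340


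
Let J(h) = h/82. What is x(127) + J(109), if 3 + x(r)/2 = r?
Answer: 20445/82 ≈ 249.33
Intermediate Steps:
J(h) = h/82 (J(h) = h*(1/82) = h/82)
x(r) = -6 + 2*r
x(127) + J(109) = (-6 + 2*127) + (1/82)*109 = (-6 + 254) + 109/82 = 248 + 109/82 = 20445/82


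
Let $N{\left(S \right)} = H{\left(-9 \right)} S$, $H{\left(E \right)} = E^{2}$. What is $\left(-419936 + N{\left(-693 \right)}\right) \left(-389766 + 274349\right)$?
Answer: $54946455773$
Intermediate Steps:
$N{\left(S \right)} = 81 S$ ($N{\left(S \right)} = \left(-9\right)^{2} S = 81 S$)
$\left(-419936 + N{\left(-693 \right)}\right) \left(-389766 + 274349\right) = \left(-419936 + 81 \left(-693\right)\right) \left(-389766 + 274349\right) = \left(-419936 - 56133\right) \left(-115417\right) = \left(-476069\right) \left(-115417\right) = 54946455773$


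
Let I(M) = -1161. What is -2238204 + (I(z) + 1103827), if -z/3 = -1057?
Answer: -1135538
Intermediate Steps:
z = 3171 (z = -3*(-1057) = 3171)
-2238204 + (I(z) + 1103827) = -2238204 + (-1161 + 1103827) = -2238204 + 1102666 = -1135538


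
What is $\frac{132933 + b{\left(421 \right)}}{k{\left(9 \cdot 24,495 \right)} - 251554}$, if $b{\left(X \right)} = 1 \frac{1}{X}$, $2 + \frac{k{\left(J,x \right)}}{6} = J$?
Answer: $- \frac{27982397}{52681835} \approx -0.53116$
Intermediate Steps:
$k{\left(J,x \right)} = -12 + 6 J$
$b{\left(X \right)} = \frac{1}{X}$
$\frac{132933 + b{\left(421 \right)}}{k{\left(9 \cdot 24,495 \right)} - 251554} = \frac{132933 + \frac{1}{421}}{\left(-12 + 6 \cdot 9 \cdot 24\right) - 251554} = \frac{132933 + \frac{1}{421}}{\left(-12 + 6 \cdot 216\right) - 251554} = \frac{55964794}{421 \left(\left(-12 + 1296\right) - 251554\right)} = \frac{55964794}{421 \left(1284 - 251554\right)} = \frac{55964794}{421 \left(-250270\right)} = \frac{55964794}{421} \left(- \frac{1}{250270}\right) = - \frac{27982397}{52681835}$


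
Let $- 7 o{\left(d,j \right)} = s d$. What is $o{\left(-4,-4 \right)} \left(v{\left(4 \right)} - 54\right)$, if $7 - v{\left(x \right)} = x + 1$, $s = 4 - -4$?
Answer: $- \frac{1664}{7} \approx -237.71$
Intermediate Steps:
$s = 8$ ($s = 4 + 4 = 8$)
$v{\left(x \right)} = 6 - x$ ($v{\left(x \right)} = 7 - \left(x + 1\right) = 7 - \left(1 + x\right) = 6 - x$)
$o{\left(d,j \right)} = - \frac{8 d}{7}$
$o{\left(-4,-4 \right)} \left(v{\left(4 \right)} - 54\right) = \left(- \frac{8}{7}\right) \left(-4\right) \left(\left(6 - 4\right) - 54\right) = \frac{32 \left(\left(6 - 4\right) - 54\right)}{7} = \frac{32 \left(2 - 54\right)}{7} = \frac{32}{7} \left(-52\right) = - \frac{1664}{7}$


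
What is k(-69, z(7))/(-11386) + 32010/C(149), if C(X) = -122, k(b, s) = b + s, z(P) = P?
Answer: -91114574/347273 ≈ -262.37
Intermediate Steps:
k(-69, z(7))/(-11386) + 32010/C(149) = (-69 + 7)/(-11386) + 32010/(-122) = -62*(-1/11386) + 32010*(-1/122) = 31/5693 - 16005/61 = -91114574/347273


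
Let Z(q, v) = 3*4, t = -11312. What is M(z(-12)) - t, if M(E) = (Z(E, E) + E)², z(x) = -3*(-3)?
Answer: 11753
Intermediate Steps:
Z(q, v) = 12
z(x) = 9
M(E) = (12 + E)²
M(z(-12)) - t = (12 + 9)² - 1*(-11312) = 21² + 11312 = 441 + 11312 = 11753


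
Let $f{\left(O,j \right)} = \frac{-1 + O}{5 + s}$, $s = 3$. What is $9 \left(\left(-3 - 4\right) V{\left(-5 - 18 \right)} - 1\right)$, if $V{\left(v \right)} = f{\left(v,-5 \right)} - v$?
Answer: $-1269$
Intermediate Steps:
$f{\left(O,j \right)} = - \frac{1}{8} + \frac{O}{8}$ ($f{\left(O,j \right)} = \frac{-1 + O}{5 + 3} = \frac{-1 + O}{8} = \left(-1 + O\right) \frac{1}{8} = - \frac{1}{8} + \frac{O}{8}$)
$V{\left(v \right)} = - \frac{1}{8} - \frac{7 v}{8}$ ($V{\left(v \right)} = \left(- \frac{1}{8} + \frac{v}{8}\right) - v = - \frac{1}{8} - \frac{7 v}{8}$)
$9 \left(\left(-3 - 4\right) V{\left(-5 - 18 \right)} - 1\right) = 9 \left(\left(-3 - 4\right) \left(- \frac{1}{8} - \frac{7 \left(-5 - 18\right)}{8}\right) - 1\right) = 9 \left(- 7 \left(- \frac{1}{8} - \frac{7 \left(-5 - 18\right)}{8}\right) - 1\right) = 9 \left(- 7 \left(- \frac{1}{8} - - \frac{161}{8}\right) - 1\right) = 9 \left(- 7 \left(- \frac{1}{8} + \frac{161}{8}\right) - 1\right) = 9 \left(\left(-7\right) 20 - 1\right) = 9 \left(-140 - 1\right) = 9 \left(-141\right) = -1269$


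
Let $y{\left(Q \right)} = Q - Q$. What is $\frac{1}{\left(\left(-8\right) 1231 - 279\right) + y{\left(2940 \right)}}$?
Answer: $- \frac{1}{10127} \approx -9.8746 \cdot 10^{-5}$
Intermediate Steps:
$y{\left(Q \right)} = 0$
$\frac{1}{\left(\left(-8\right) 1231 - 279\right) + y{\left(2940 \right)}} = \frac{1}{\left(\left(-8\right) 1231 - 279\right) + 0} = \frac{1}{\left(-9848 - 279\right) + 0} = \frac{1}{-10127 + 0} = \frac{1}{-10127} = - \frac{1}{10127}$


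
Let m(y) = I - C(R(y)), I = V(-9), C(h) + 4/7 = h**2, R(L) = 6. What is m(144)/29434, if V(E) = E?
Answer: -311/206038 ≈ -0.0015094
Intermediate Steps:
C(h) = -4/7 + h**2
I = -9
m(y) = -311/7 (m(y) = -9 - (-4/7 + 6**2) = -9 - (-4/7 + 36) = -9 - 1*248/7 = -9 - 248/7 = -311/7)
m(144)/29434 = -311/7/29434 = -311/7*1/29434 = -311/206038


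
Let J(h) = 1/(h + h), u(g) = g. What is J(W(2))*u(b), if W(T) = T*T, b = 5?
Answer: 5/8 ≈ 0.62500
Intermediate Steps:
W(T) = T²
J(h) = 1/(2*h)
J(W(2))*u(b) = (1/(2*(2²)))*5 = ((½)/4)*5 = ((½)*(¼))*5 = (⅛)*5 = 5/8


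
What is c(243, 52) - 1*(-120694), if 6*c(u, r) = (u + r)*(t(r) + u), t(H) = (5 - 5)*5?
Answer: 265283/2 ≈ 1.3264e+5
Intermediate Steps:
t(H) = 0 (t(H) = 0*5 = 0)
c(u, r) = u*(r + u)/6 (c(u, r) = ((u + r)*(0 + u))/6 = ((r + u)*u)/6 = (u*(r + u))/6 = u*(r + u)/6)
c(243, 52) - 1*(-120694) = (⅙)*243*(52 + 243) - 1*(-120694) = (⅙)*243*295 + 120694 = 23895/2 + 120694 = 265283/2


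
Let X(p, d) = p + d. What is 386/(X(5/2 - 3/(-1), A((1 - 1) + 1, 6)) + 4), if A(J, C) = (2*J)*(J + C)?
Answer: 772/47 ≈ 16.426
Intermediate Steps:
A(J, C) = 2*J*(C + J) (A(J, C) = (2*J)*(C + J) = 2*J*(C + J))
X(p, d) = d + p
386/(X(5/2 - 3/(-1), A((1 - 1) + 1, 6)) + 4) = 386/((2*((1 - 1) + 1)*(6 + ((1 - 1) + 1)) + (5/2 - 3/(-1))) + 4) = 386/((2*(0 + 1)*(6 + (0 + 1)) + (5*(½) - 3*(-1))) + 4) = 386/((2*1*(6 + 1) + (5/2 + 3)) + 4) = 386/((2*1*7 + 11/2) + 4) = 386/((14 + 11/2) + 4) = 386/(39/2 + 4) = 386/(47/2) = (2/47)*386 = 772/47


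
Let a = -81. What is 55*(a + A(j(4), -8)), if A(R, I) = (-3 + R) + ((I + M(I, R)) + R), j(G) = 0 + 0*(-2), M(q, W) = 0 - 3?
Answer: -5225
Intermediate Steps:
M(q, W) = -3
j(G) = 0 (j(G) = 0 + 0 = 0)
A(R, I) = -6 + I + 2*R (A(R, I) = (-3 + R) + ((I - 3) + R) = (-3 + R) + ((-3 + I) + R) = (-3 + R) + (-3 + I + R) = -6 + I + 2*R)
55*(a + A(j(4), -8)) = 55*(-81 + (-6 - 8 + 2*0)) = 55*(-81 + (-6 - 8 + 0)) = 55*(-81 - 14) = 55*(-95) = -5225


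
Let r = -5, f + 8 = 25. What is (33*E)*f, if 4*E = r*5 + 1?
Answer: -3366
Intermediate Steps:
f = 17 (f = -8 + 25 = 17)
E = -6 (E = (-5*5 + 1)/4 = (-25 + 1)/4 = (1/4)*(-24) = -6)
(33*E)*f = (33*(-6))*17 = -198*17 = -3366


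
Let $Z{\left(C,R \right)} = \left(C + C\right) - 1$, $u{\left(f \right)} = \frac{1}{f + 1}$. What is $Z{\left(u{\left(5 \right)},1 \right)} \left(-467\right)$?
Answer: $\frac{934}{3} \approx 311.33$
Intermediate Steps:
$u{\left(f \right)} = \frac{1}{1 + f}$
$Z{\left(C,R \right)} = -1 + 2 C$ ($Z{\left(C,R \right)} = 2 C - 1 = -1 + 2 C$)
$Z{\left(u{\left(5 \right)},1 \right)} \left(-467\right) = \left(-1 + \frac{2}{1 + 5}\right) \left(-467\right) = \left(-1 + \frac{2}{6}\right) \left(-467\right) = \left(-1 + 2 \cdot \frac{1}{6}\right) \left(-467\right) = \left(-1 + \frac{1}{3}\right) \left(-467\right) = \left(- \frac{2}{3}\right) \left(-467\right) = \frac{934}{3}$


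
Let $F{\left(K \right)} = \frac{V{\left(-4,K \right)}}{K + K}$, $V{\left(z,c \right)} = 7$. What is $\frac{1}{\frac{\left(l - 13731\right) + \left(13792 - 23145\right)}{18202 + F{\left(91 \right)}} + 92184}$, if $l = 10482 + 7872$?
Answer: $\frac{43023}{3966021052} \approx 1.0848 \cdot 10^{-5}$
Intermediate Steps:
$l = 18354$
$F{\left(K \right)} = \frac{7}{2 K}$ ($F{\left(K \right)} = \frac{1}{K + K} 7 = \frac{1}{2 K} 7 = \frac{7}{2 K}$)
$\frac{1}{\frac{\left(l - 13731\right) + \left(13792 - 23145\right)}{18202 + F{\left(91 \right)}} + 92184} = \frac{1}{\frac{\left(18354 - 13731\right) + \left(13792 - 23145\right)}{18202 + \frac{7}{2 \cdot 91}} + 92184} = \frac{1}{\frac{4623 + \left(13792 - 23145\right)}{18202 + \frac{7}{2} \cdot \frac{1}{91}} + 92184} = \frac{1}{\frac{4623 - 9353}{18202 + \frac{1}{26}} + 92184} = \frac{1}{- \frac{4730}{\frac{473253}{26}} + 92184} = \frac{1}{\left(-4730\right) \frac{26}{473253} + 92184} = \frac{1}{- \frac{11180}{43023} + 92184} = \frac{1}{\frac{3966021052}{43023}} = \frac{43023}{3966021052}$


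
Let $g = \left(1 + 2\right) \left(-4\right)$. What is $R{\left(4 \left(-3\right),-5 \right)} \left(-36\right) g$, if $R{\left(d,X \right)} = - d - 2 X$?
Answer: $9504$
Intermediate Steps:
$g = -12$ ($g = 3 \left(-4\right) = -12$)
$R{\left(4 \left(-3\right),-5 \right)} \left(-36\right) g = \left(- 4 \left(-3\right) - -10\right) \left(-36\right) \left(-12\right) = \left(\left(-1\right) \left(-12\right) + 10\right) \left(-36\right) \left(-12\right) = \left(12 + 10\right) \left(-36\right) \left(-12\right) = 22 \left(-36\right) \left(-12\right) = \left(-792\right) \left(-12\right) = 9504$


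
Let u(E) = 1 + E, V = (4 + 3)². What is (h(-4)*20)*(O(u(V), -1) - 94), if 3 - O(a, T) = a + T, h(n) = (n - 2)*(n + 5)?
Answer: 16800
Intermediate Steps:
h(n) = (-2 + n)*(5 + n)
V = 49 (V = 7² = 49)
O(a, T) = 3 - T - a (O(a, T) = 3 - (a + T) = 3 - (T + a) = 3 + (-T - a) = 3 - T - a)
(h(-4)*20)*(O(u(V), -1) - 94) = ((-10 + (-4)² + 3*(-4))*20)*((3 - 1*(-1) - (1 + 49)) - 94) = ((-10 + 16 - 12)*20)*((3 + 1 - 1*50) - 94) = (-6*20)*((3 + 1 - 50) - 94) = -120*(-46 - 94) = -120*(-140) = 16800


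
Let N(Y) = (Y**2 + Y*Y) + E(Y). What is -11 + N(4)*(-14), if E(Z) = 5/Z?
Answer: -953/2 ≈ -476.50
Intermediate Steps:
N(Y) = 2*Y**2 + 5/Y (N(Y) = (Y**2 + Y*Y) + 5/Y = (Y**2 + Y**2) + 5/Y = 2*Y**2 + 5/Y)
-11 + N(4)*(-14) = -11 + ((5 + 2*4**3)/4)*(-14) = -11 + ((5 + 2*64)/4)*(-14) = -11 + ((5 + 128)/4)*(-14) = -11 + ((1/4)*133)*(-14) = -11 + (133/4)*(-14) = -11 - 931/2 = -953/2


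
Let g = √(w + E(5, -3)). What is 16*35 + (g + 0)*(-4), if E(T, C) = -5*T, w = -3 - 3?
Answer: 560 - 4*I*√31 ≈ 560.0 - 22.271*I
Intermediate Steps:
w = -6
g = I*√31 (g = √(-6 - 5*5) = √(-6 - 25) = √(-31) = I*√31 ≈ 5.5678*I)
16*35 + (g + 0)*(-4) = 16*35 + (I*√31 + 0)*(-4) = 560 + (I*√31)*(-4) = 560 - 4*I*√31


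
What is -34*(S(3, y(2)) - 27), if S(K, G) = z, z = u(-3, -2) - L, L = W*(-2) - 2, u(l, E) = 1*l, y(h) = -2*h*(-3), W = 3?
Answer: 748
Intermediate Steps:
y(h) = 6*h
u(l, E) = l
L = -8 (L = 3*(-2) - 2 = -6 - 2 = -8)
z = 5 (z = -3 - 1*(-8) = -3 + 8 = 5)
S(K, G) = 5
-34*(S(3, y(2)) - 27) = -34*(5 - 27) = -34*(-22) = 748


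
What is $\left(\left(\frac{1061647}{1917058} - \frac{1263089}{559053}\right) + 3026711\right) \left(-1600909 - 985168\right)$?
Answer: $- \frac{58663012254708969379477}{7494664518} \approx -7.8273 \cdot 10^{12}$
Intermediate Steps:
$\left(\left(\frac{1061647}{1917058} - \frac{1263089}{559053}\right) + 3026711\right) \left(-1600909 - 985168\right) = \left(\left(1061647 \cdot \frac{1}{1917058} - \frac{1263089}{559053}\right) + 3026711\right) \left(-2586077\right) = \left(\left(\frac{1061647}{1917058} - \frac{1263089}{559053}\right) + 3026711\right) \left(-2586077\right) = \left(- \frac{166172539261}{97430638734} + 3026711\right) \left(-2586077\right) = \frac{294894219820684613}{97430638734} \left(-2586077\right) = - \frac{58663012254708969379477}{7494664518}$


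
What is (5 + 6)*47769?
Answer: 525459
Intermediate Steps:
(5 + 6)*47769 = 11*47769 = 525459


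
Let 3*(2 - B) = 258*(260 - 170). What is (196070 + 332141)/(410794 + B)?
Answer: 528211/403056 ≈ 1.3105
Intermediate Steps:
B = -7738 (B = 2 - 86*(260 - 170) = 2 - 86*90 = 2 - ⅓*23220 = 2 - 7740 = -7738)
(196070 + 332141)/(410794 + B) = (196070 + 332141)/(410794 - 7738) = 528211/403056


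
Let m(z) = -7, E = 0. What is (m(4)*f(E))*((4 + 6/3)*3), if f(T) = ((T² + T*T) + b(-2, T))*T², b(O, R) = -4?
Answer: 0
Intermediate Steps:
f(T) = T²*(-4 + 2*T²) (f(T) = ((T² + T*T) - 4)*T² = ((T² + T²) - 4)*T² = (2*T² - 4)*T² = (-4 + 2*T²)*T² = T²*(-4 + 2*T²))
(m(4)*f(E))*((4 + 6/3)*3) = (-14*0²*(-2 + 0²))*((4 + 6/3)*3) = (-14*0*(-2 + 0))*((4 + 6*(⅓))*3) = (-14*0*(-2))*((4 + 2)*3) = (-7*0)*(6*3) = 0*18 = 0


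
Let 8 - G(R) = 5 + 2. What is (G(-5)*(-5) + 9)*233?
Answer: 932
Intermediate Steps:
G(R) = 1 (G(R) = 8 - (5 + 2) = 8 - 1*7 = 8 - 7 = 1)
(G(-5)*(-5) + 9)*233 = (1*(-5) + 9)*233 = (-5 + 9)*233 = 4*233 = 932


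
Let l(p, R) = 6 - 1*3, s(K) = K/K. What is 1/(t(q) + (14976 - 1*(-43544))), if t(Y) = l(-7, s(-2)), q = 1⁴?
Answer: 1/58523 ≈ 1.7087e-5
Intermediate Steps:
s(K) = 1
q = 1
l(p, R) = 3 (l(p, R) = 6 - 3 = 3)
t(Y) = 3
1/(t(q) + (14976 - 1*(-43544))) = 1/(3 + (14976 - 1*(-43544))) = 1/(3 + (14976 + 43544)) = 1/(3 + 58520) = 1/58523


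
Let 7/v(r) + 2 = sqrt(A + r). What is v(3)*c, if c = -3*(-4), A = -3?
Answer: -42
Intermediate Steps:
v(r) = 7/(-2 + sqrt(-3 + r))
c = 12
v(3)*c = (7/(-2 + sqrt(-3 + 3)))*12 = (7/(-2 + sqrt(0)))*12 = (7/(-2 + 0))*12 = (7/(-2))*12 = (7*(-1/2))*12 = -7/2*12 = -42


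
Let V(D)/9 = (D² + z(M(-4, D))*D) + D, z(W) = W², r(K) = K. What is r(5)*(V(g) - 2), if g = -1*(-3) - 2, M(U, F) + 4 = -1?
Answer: 1205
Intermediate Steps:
M(U, F) = -5 (M(U, F) = -4 - 1 = -5)
g = 1 (g = 3 - 2 = 1)
V(D) = 9*D² + 234*D (V(D) = 9*((D² + (-5)²*D) + D) = 9*((D² + 25*D) + D) = 9*(D² + 26*D) = 9*D² + 234*D)
r(5)*(V(g) - 2) = 5*(9*1*(26 + 1) - 2) = 5*(9*1*27 - 2) = 5*(243 - 2) = 5*241 = 1205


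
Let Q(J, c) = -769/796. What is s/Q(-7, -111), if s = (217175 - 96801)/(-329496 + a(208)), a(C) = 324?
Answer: 23954426/63283317 ≈ 0.37853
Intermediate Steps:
Q(J, c) = -769/796 (Q(J, c) = -769*1/796 = -769/796)
s = -60187/164586 (s = (217175 - 96801)/(-329496 + 324) = 120374/(-329172) = 120374*(-1/329172) = -60187/164586 ≈ -0.36569)
s/Q(-7, -111) = -60187/(164586*(-769/796)) = -60187/164586*(-796/769) = 23954426/63283317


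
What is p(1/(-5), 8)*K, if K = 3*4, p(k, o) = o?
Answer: 96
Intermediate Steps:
K = 12
p(1/(-5), 8)*K = 8*12 = 96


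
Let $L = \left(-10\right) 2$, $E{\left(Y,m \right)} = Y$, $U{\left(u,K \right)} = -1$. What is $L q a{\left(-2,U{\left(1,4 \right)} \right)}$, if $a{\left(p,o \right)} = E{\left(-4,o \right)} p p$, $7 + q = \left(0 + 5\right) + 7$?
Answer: $1600$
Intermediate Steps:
$q = 5$ ($q = -7 + \left(\left(0 + 5\right) + 7\right) = -7 + \left(5 + 7\right) = -7 + 12 = 5$)
$a{\left(p,o \right)} = - 4 p^{2}$ ($a{\left(p,o \right)} = - 4 p p = - 4 p^{2}$)
$L = -20$
$L q a{\left(-2,U{\left(1,4 \right)} \right)} = \left(-20\right) 5 \left(- 4 \left(-2\right)^{2}\right) = - 100 \left(\left(-4\right) 4\right) = \left(-100\right) \left(-16\right) = 1600$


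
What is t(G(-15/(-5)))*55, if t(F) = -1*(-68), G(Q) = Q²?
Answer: 3740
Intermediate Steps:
t(F) = 68
t(G(-15/(-5)))*55 = 68*55 = 3740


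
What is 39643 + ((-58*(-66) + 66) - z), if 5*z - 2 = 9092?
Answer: 208591/5 ≈ 41718.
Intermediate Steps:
z = 9094/5 (z = 2/5 + (1/5)*9092 = 2/5 + 9092/5 = 9094/5 ≈ 1818.8)
39643 + ((-58*(-66) + 66) - z) = 39643 + ((-58*(-66) + 66) - 1*9094/5) = 39643 + ((3828 + 66) - 9094/5) = 39643 + (3894 - 9094/5) = 39643 + 10376/5 = 208591/5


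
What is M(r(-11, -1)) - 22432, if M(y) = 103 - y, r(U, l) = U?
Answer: -22318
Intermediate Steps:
M(r(-11, -1)) - 22432 = (103 - 1*(-11)) - 22432 = (103 + 11) - 22432 = 114 - 22432 = -22318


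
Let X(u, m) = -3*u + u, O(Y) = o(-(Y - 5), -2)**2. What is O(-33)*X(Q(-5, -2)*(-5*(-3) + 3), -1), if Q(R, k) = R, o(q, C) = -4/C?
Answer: 720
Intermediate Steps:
O(Y) = 4 (O(Y) = (-4/(-2))**2 = (-4*(-1/2))**2 = 2**2 = 4)
X(u, m) = -2*u
O(-33)*X(Q(-5, -2)*(-5*(-3) + 3), -1) = 4*(-(-10)*(-5*(-3) + 3)) = 4*(-(-10)*(15 + 3)) = 4*(-(-10)*18) = 4*(-2*(-90)) = 4*180 = 720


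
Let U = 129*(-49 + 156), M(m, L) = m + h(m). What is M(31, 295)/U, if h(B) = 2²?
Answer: 35/13803 ≈ 0.0025357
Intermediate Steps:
h(B) = 4
M(m, L) = 4 + m (M(m, L) = m + 4 = 4 + m)
U = 13803 (U = 129*107 = 13803)
M(31, 295)/U = (4 + 31)/13803 = 35*(1/13803) = 35/13803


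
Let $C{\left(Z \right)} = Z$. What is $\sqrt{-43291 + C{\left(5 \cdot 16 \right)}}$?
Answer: $i \sqrt{43211} \approx 207.87 i$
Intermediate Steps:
$\sqrt{-43291 + C{\left(5 \cdot 16 \right)}} = \sqrt{-43291 + 5 \cdot 16} = \sqrt{-43291 + 80} = \sqrt{-43211} = i \sqrt{43211}$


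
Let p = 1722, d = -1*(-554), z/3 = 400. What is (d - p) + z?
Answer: 32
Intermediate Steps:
z = 1200 (z = 3*400 = 1200)
d = 554
(d - p) + z = (554 - 1*1722) + 1200 = (554 - 1722) + 1200 = -1168 + 1200 = 32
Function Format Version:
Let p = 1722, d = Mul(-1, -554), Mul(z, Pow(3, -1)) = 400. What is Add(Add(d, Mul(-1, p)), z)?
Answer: 32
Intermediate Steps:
z = 1200 (z = Mul(3, 400) = 1200)
d = 554
Add(Add(d, Mul(-1, p)), z) = Add(Add(554, Mul(-1, 1722)), 1200) = Add(Add(554, -1722), 1200) = Add(-1168, 1200) = 32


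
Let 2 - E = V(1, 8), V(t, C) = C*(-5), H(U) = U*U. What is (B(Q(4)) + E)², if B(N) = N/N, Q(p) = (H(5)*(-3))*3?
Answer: 1849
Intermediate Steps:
H(U) = U²
Q(p) = -225 (Q(p) = (5²*(-3))*3 = (25*(-3))*3 = -75*3 = -225)
B(N) = 1
V(t, C) = -5*C
E = 42 (E = 2 - (-5)*8 = 2 - 1*(-40) = 2 + 40 = 42)
(B(Q(4)) + E)² = (1 + 42)² = 43² = 1849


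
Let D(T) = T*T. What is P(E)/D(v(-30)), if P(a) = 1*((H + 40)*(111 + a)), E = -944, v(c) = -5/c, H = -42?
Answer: 59976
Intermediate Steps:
P(a) = -222 - 2*a (P(a) = 1*((-42 + 40)*(111 + a)) = 1*(-2*(111 + a)) = 1*(-222 - 2*a) = -222 - 2*a)
D(T) = T**2
P(E)/D(v(-30)) = (-222 - 2*(-944))/((-5/(-30))**2) = (-222 + 1888)/((-5*(-1/30))**2) = 1666/((1/6)**2) = 1666/(1/36) = 1666*36 = 59976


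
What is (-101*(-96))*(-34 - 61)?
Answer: -921120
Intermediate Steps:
(-101*(-96))*(-34 - 61) = 9696*(-95) = -921120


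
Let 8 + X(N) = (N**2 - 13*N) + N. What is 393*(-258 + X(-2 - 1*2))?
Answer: -79386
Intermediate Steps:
X(N) = -8 + N**2 - 12*N (X(N) = -8 + ((N**2 - 13*N) + N) = -8 + (N**2 - 12*N) = -8 + N**2 - 12*N)
393*(-258 + X(-2 - 1*2)) = 393*(-258 + (-8 + (-2 - 1*2)**2 - 12*(-2 - 1*2))) = 393*(-258 + (-8 + (-2 - 2)**2 - 12*(-2 - 2))) = 393*(-258 + (-8 + (-4)**2 - 12*(-4))) = 393*(-258 + (-8 + 16 + 48)) = 393*(-258 + 56) = 393*(-202) = -79386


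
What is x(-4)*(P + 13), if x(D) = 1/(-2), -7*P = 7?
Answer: -6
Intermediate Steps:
P = -1 (P = -⅐*7 = -1)
x(D) = -½
x(-4)*(P + 13) = -(-1 + 13)/2 = -½*12 = -6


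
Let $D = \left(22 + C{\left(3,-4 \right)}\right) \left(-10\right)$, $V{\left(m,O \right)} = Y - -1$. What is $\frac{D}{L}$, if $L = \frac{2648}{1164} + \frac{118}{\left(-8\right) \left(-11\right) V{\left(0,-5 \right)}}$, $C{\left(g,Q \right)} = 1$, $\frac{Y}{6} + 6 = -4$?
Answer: $- \frac{2944920}{28837} \approx -102.12$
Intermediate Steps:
$Y = -60$ ($Y = -36 + 6 \left(-4\right) = -36 - 24 = -60$)
$V{\left(m,O \right)} = -59$ ($V{\left(m,O \right)} = -60 - -1 = -60 + 1 = -59$)
$D = -230$ ($D = \left(22 + 1\right) \left(-10\right) = 23 \left(-10\right) = -230$)
$L = \frac{28837}{12804}$ ($L = \frac{2648}{1164} + \frac{118}{\left(-8\right) \left(-11\right) \left(-59\right)} = 2648 \cdot \frac{1}{1164} + \frac{118}{88 \left(-59\right)} = \frac{662}{291} + \frac{118}{-5192} = \frac{662}{291} + 118 \left(- \frac{1}{5192}\right) = \frac{662}{291} - \frac{1}{44} = \frac{28837}{12804} \approx 2.2522$)
$\frac{D}{L} = - \frac{230}{\frac{28837}{12804}} = \left(-230\right) \frac{12804}{28837} = - \frac{2944920}{28837}$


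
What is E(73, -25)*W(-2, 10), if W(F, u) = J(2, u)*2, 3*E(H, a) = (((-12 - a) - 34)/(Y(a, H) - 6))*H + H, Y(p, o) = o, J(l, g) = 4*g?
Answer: 268640/201 ≈ 1336.5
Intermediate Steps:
E(H, a) = H/3 + H*(-46 - a)/(3*(-6 + H)) (E(H, a) = ((((-12 - a) - 34)/(H - 6))*H + H)/3 = (((-46 - a)/(-6 + H))*H + H)/3 = (H*(-46 - a)/(-6 + H) + H)/3 = (H + H*(-46 - a)/(-6 + H))/3 = H/3 + H*(-46 - a)/(3*(-6 + H)))
W(F, u) = 8*u (W(F, u) = (4*u)*2 = 8*u)
E(73, -25)*W(-2, 10) = ((⅓)*73*(-52 + 73 - 1*(-25))/(-6 + 73))*(8*10) = ((⅓)*73*(-52 + 73 + 25)/67)*80 = ((⅓)*73*(1/67)*46)*80 = (3358/201)*80 = 268640/201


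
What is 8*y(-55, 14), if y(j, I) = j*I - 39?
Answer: -6472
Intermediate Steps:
y(j, I) = -39 + I*j (y(j, I) = I*j - 39 = -39 + I*j)
8*y(-55, 14) = 8*(-39 + 14*(-55)) = 8*(-39 - 770) = 8*(-809) = -6472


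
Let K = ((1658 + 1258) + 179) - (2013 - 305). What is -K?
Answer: -1387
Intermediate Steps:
K = 1387 (K = (2916 + 179) - 1*1708 = 3095 - 1708 = 1387)
-K = -1*1387 = -1387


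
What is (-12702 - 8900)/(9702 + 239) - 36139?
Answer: -359279401/9941 ≈ -36141.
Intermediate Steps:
(-12702 - 8900)/(9702 + 239) - 36139 = -21602/9941 - 36139 = -359279401/9941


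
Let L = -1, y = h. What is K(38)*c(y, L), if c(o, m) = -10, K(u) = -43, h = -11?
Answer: 430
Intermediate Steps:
y = -11
K(38)*c(y, L) = -43*(-10) = 430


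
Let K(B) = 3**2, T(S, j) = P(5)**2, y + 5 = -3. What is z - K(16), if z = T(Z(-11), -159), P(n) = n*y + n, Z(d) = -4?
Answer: 1216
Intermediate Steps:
y = -8 (y = -5 - 3 = -8)
P(n) = -7*n (P(n) = n*(-8) + n = -8*n + n = -7*n)
T(S, j) = 1225 (T(S, j) = (-7*5)**2 = (-35)**2 = 1225)
K(B) = 9
z = 1225
z - K(16) = 1225 - 1*9 = 1225 - 9 = 1216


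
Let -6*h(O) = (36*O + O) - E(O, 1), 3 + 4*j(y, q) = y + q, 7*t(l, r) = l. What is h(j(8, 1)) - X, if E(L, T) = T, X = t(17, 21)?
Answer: -967/84 ≈ -11.512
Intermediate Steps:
t(l, r) = l/7
X = 17/7 (X = (1/7)*17 = 17/7 ≈ 2.4286)
j(y, q) = -3/4 + q/4 + y/4 (j(y, q) = -3/4 + (y + q)/4 = -3/4 + (q + y)/4 = -3/4 + (q/4 + y/4) = -3/4 + q/4 + y/4)
h(O) = 1/6 - 37*O/6 (h(O) = -((36*O + O) - 1*1)/6 = -(37*O - 1)/6 = -(-1 + 37*O)/6 = 1/6 - 37*O/6)
h(j(8, 1)) - X = (1/6 - 37*(-3/4 + (1/4)*1 + (1/4)*8)/6) - 1*17/7 = (1/6 - 37*(-3/4 + 1/4 + 2)/6) - 17/7 = (1/6 - 37/6*3/2) - 17/7 = (1/6 - 37/4) - 17/7 = -109/12 - 17/7 = -967/84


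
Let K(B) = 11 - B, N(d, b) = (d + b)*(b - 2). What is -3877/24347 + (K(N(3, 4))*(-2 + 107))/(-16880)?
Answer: -11554891/82195472 ≈ -0.14058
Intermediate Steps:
N(d, b) = (-2 + b)*(b + d) (N(d, b) = (b + d)*(-2 + b) = (-2 + b)*(b + d))
-3877/24347 + (K(N(3, 4))*(-2 + 107))/(-16880) = -3877/24347 + ((11 - (4² - 2*4 - 2*3 + 4*3))*(-2 + 107))/(-16880) = -3877*1/24347 + ((11 - (16 - 8 - 6 + 12))*105)*(-1/16880) = -3877/24347 + ((11 - 1*14)*105)*(-1/16880) = -3877/24347 + ((11 - 14)*105)*(-1/16880) = -3877/24347 - 3*105*(-1/16880) = -3877/24347 - 315*(-1/16880) = -3877/24347 + 63/3376 = -11554891/82195472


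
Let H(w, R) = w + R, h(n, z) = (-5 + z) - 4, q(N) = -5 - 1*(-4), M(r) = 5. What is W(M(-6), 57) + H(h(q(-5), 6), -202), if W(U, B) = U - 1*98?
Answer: -298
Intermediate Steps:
q(N) = -1 (q(N) = -5 + 4 = -1)
h(n, z) = -9 + z
H(w, R) = R + w
W(U, B) = -98 + U (W(U, B) = U - 98 = -98 + U)
W(M(-6), 57) + H(h(q(-5), 6), -202) = (-98 + 5) + (-202 + (-9 + 6)) = -93 + (-202 - 3) = -93 - 205 = -298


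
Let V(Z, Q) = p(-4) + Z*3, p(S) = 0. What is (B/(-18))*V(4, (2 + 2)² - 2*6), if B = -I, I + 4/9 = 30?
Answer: 532/27 ≈ 19.704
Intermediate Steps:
I = 266/9 (I = -4/9 + 30 = 266/9 ≈ 29.556)
V(Z, Q) = 3*Z (V(Z, Q) = 0 + Z*3 = 0 + 3*Z = 3*Z)
B = -266/9 (B = -1*266/9 = -266/9 ≈ -29.556)
(B/(-18))*V(4, (2 + 2)² - 2*6) = (-266/9/(-18))*(3*4) = -1/18*(-266/9)*12 = (133/81)*12 = 532/27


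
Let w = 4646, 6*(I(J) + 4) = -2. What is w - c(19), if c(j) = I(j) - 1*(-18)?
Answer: 13897/3 ≈ 4632.3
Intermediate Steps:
I(J) = -13/3 (I(J) = -4 + (⅙)*(-2) = -4 - ⅓ = -13/3)
c(j) = 41/3 (c(j) = -13/3 - 1*(-18) = -13/3 + 18 = 41/3)
w - c(19) = 4646 - 1*41/3 = 4646 - 41/3 = 13897/3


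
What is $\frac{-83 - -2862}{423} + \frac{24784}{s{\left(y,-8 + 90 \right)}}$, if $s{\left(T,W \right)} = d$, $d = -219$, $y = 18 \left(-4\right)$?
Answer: $- \frac{3291677}{30879} \approx -106.6$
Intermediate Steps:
$y = -72$
$s{\left(T,W \right)} = -219$
$\frac{-83 - -2862}{423} + \frac{24784}{s{\left(y,-8 + 90 \right)}} = \frac{-83 - -2862}{423} + \frac{24784}{-219} = \left(-83 + 2862\right) \frac{1}{423} + 24784 \left(- \frac{1}{219}\right) = 2779 \cdot \frac{1}{423} - \frac{24784}{219} = \frac{2779}{423} - \frac{24784}{219} = - \frac{3291677}{30879}$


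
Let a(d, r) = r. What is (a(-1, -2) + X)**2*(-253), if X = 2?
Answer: 0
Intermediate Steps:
(a(-1, -2) + X)**2*(-253) = (-2 + 2)**2*(-253) = 0**2*(-253) = 0*(-253) = 0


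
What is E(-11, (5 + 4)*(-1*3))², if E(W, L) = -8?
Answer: 64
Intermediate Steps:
E(-11, (5 + 4)*(-1*3))² = (-8)² = 64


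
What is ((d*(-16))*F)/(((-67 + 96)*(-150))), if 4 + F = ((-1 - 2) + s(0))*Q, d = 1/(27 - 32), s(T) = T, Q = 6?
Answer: 176/10875 ≈ 0.016184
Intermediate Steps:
d = -⅕ (d = 1/(-5) = -⅕ ≈ -0.20000)
F = -22 (F = -4 + ((-1 - 2) + 0)*6 = -4 + (-3 + 0)*6 = -4 - 3*6 = -4 - 18 = -22)
((d*(-16))*F)/(((-67 + 96)*(-150))) = (-⅕*(-16)*(-22))/(((-67 + 96)*(-150))) = ((16/5)*(-22))/((29*(-150))) = -352/5/(-4350) = -352/5*(-1/4350) = 176/10875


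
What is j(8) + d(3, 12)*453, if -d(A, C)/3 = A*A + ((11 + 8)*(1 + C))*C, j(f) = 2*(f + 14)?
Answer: -4040263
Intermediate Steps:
j(f) = 28 + 2*f (j(f) = 2*(14 + f) = 28 + 2*f)
d(A, C) = -3*A² - 3*C*(19 + 19*C) (d(A, C) = -3*(A*A + ((11 + 8)*(1 + C))*C) = -3*(A² + (19*(1 + C))*C) = -3*(A² + (19 + 19*C)*C) = -3*(A² + C*(19 + 19*C)) = -3*A² - 3*C*(19 + 19*C))
j(8) + d(3, 12)*453 = (28 + 2*8) + (-57*12 - 57*12² - 3*3²)*453 = (28 + 16) + (-684 - 57*144 - 3*9)*453 = 44 + (-684 - 8208 - 27)*453 = 44 - 8919*453 = 44 - 4040307 = -4040263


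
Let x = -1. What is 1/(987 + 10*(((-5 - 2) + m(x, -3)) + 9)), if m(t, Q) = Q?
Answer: 1/977 ≈ 0.0010235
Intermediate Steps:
1/(987 + 10*(((-5 - 2) + m(x, -3)) + 9)) = 1/(987 + 10*(((-5 - 2) - 3) + 9)) = 1/(987 + 10*((-7 - 3) + 9)) = 1/(987 + 10*(-10 + 9)) = 1/(987 + 10*(-1)) = 1/(987 - 10) = 1/977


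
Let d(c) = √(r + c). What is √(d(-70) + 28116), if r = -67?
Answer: √(28116 + I*√137) ≈ 167.68 + 0.0349*I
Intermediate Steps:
d(c) = √(-67 + c)
√(d(-70) + 28116) = √(√(-67 - 70) + 28116) = √(√(-137) + 28116) = √(I*√137 + 28116) = √(28116 + I*√137)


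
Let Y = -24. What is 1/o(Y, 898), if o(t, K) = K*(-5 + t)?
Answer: -1/26042 ≈ -3.8399e-5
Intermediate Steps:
1/o(Y, 898) = 1/(898*(-5 - 24)) = 1/(898*(-29)) = 1/(-26042) = -1/26042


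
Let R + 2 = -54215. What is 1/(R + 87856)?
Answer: 1/33639 ≈ 2.9727e-5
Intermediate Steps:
R = -54217 (R = -2 - 54215 = -54217)
1/(R + 87856) = 1/(-54217 + 87856) = 1/33639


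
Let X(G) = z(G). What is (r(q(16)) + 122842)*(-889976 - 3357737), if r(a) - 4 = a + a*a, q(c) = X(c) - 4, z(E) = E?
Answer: -522477194426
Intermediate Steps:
X(G) = G
q(c) = -4 + c (q(c) = c - 4 = -4 + c)
r(a) = 4 + a + a² (r(a) = 4 + (a + a*a) = 4 + (a + a²) = 4 + a + a²)
(r(q(16)) + 122842)*(-889976 - 3357737) = ((4 + (-4 + 16) + (-4 + 16)²) + 122842)*(-889976 - 3357737) = ((4 + 12 + 12²) + 122842)*(-4247713) = ((4 + 12 + 144) + 122842)*(-4247713) = (160 + 122842)*(-4247713) = 123002*(-4247713) = -522477194426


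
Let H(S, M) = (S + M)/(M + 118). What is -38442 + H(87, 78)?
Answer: -7534467/196 ≈ -38441.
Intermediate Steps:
H(S, M) = (M + S)/(118 + M)
-38442 + H(87, 78) = -38442 + (78 + 87)/(118 + 78) = -38442 + 165/196 = -7534467/196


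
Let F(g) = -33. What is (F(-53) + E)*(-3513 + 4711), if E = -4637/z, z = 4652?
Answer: -94733647/2326 ≈ -40728.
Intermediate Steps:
E = -4637/4652 ≈ -0.99678
(F(-53) + E)*(-3513 + 4711) = (-33 - 4637/4652)*(-3513 + 4711) = -158153/4652*1198 = -94733647/2326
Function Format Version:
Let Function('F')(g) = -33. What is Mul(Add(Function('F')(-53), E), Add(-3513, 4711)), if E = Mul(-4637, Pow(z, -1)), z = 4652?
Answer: Rational(-94733647, 2326) ≈ -40728.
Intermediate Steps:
E = Rational(-4637, 4652) (E = Mul(-4637, Pow(4652, -1)) = Mul(-4637, Rational(1, 4652)) = Rational(-4637, 4652) ≈ -0.99678)
Mul(Add(Function('F')(-53), E), Add(-3513, 4711)) = Mul(Add(-33, Rational(-4637, 4652)), Add(-3513, 4711)) = Mul(Rational(-158153, 4652), 1198) = Rational(-94733647, 2326)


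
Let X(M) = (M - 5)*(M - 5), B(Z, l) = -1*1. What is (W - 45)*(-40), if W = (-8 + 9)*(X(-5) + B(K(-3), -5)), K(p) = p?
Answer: -2160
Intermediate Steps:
B(Z, l) = -1
X(M) = (-5 + M)**2 (X(M) = (-5 + M)*(-5 + M) = (-5 + M)**2)
W = 99 (W = (-8 + 9)*((-5 - 5)**2 - 1) = 1*((-10)**2 - 1) = 1*(100 - 1) = 1*99 = 99)
(W - 45)*(-40) = (99 - 45)*(-40) = 54*(-40) = -2160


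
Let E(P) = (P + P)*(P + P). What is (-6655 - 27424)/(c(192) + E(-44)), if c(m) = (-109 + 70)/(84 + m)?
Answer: -3135268/712435 ≈ -4.4008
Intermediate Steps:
E(P) = 4*P² (E(P) = (2*P)*(2*P) = 4*P²)
c(m) = -39/(84 + m)
(-6655 - 27424)/(c(192) + E(-44)) = (-6655 - 27424)/(-39/(84 + 192) + 4*(-44)²) = -34079/(-39/276 + 4*1936) = -34079/(-39*1/276 + 7744) = -34079/(-13/92 + 7744) = -34079/712435/92 = -34079*92/712435 = -3135268/712435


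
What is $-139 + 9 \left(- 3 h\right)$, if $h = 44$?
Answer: $-1327$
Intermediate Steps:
$-139 + 9 \left(- 3 h\right) = -139 + 9 \left(\left(-3\right) 44\right) = -139 + 9 \left(-132\right) = -139 - 1188 = -1327$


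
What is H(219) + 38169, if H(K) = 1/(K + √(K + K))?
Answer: 8282674/217 - √438/47523 ≈ 38169.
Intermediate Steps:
H(K) = 1/(K + √2*√K) (H(K) = 1/(K + √(2*K)) = 1/(K + √2*√K))
H(219) + 38169 = 1/(219 + √2*√219) + 38169 = 1/(219 + √438) + 38169 = 38169 + 1/(219 + √438)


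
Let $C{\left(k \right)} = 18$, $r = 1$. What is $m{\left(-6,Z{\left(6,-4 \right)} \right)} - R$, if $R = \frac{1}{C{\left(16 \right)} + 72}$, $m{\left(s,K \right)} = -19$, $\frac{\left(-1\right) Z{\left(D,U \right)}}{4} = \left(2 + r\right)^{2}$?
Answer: $- \frac{1711}{90} \approx -19.011$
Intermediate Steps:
$Z{\left(D,U \right)} = -36$ ($Z{\left(D,U \right)} = - 4 \left(2 + 1\right)^{2} = - 4 \cdot 3^{2} = \left(-4\right) 9 = -36$)
$R = \frac{1}{90}$ ($R = \frac{1}{18 + 72} = \frac{1}{90} \approx 0.011111$)
$m{\left(-6,Z{\left(6,-4 \right)} \right)} - R = -19 - \frac{1}{90} = - \frac{1711}{90}$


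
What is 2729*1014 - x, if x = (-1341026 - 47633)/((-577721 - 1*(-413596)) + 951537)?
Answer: 2178932599531/787412 ≈ 2.7672e+6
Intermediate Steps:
x = -1388659/787412 (x = -1388659/((-577721 + 413596) + 951537) = -1388659/(-164125 + 951537) = -1388659/787412 ≈ -1.7636)
2729*1014 - x = 2729*1014 - 1*(-1388659/787412) = 2767206 + 1388659/787412 = 2178932599531/787412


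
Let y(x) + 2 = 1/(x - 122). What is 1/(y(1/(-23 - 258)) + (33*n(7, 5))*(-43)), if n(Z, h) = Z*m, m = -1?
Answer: 34283/340464192 ≈ 0.00010069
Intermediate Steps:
n(Z, h) = -Z (n(Z, h) = Z*(-1) = -Z)
y(x) = -2 + 1/(-122 + x) (y(x) = -2 + 1/(x - 122) = -2 + 1/(-122 + x))
1/(y(1/(-23 - 258)) + (33*n(7, 5))*(-43)) = 1/((245 - 2/(-23 - 258))/(-122 + 1/(-23 - 258)) + (33*(-1*7))*(-43)) = 1/((245 - 2/(-281))/(-122 + 1/(-281)) + (33*(-7))*(-43)) = 1/((245 - 2*(-1/281))/(-122 - 1/281) - 231*(-43)) = 1/((245 + 2/281)/(-34283/281) + 9933) = 1/(-281/34283*68847/281 + 9933) = 1/(-68847/34283 + 9933) = 1/(340464192/34283) = 34283/340464192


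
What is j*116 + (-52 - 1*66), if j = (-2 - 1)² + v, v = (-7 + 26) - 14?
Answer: 1506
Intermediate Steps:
v = 5 (v = 19 - 14 = 5)
j = 14 (j = (-2 - 1)² + 5 = (-3)² + 5 = 9 + 5 = 14)
j*116 + (-52 - 1*66) = 14*116 + (-52 - 1*66) = 1624 + (-52 - 66) = 1624 - 118 = 1506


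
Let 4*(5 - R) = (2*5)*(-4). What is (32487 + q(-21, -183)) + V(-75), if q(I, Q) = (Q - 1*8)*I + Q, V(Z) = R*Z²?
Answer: 120690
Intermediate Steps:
R = 15 (R = 5 - 2*5*(-4)/4 = 5 - 5*(-4)/2 = 5 - ¼*(-40) = 5 + 10 = 15)
V(Z) = 15*Z²
q(I, Q) = Q + I*(-8 + Q) (q(I, Q) = (Q - 8)*I + Q = (-8 + Q)*I + Q = I*(-8 + Q) + Q = Q + I*(-8 + Q))
(32487 + q(-21, -183)) + V(-75) = (32487 + (-183 - 8*(-21) - 21*(-183))) + 15*(-75)² = (32487 + (-183 + 168 + 3843)) + 15*5625 = (32487 + 3828) + 84375 = 36315 + 84375 = 120690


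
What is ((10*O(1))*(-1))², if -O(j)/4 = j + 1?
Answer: 6400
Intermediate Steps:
O(j) = -4 - 4*j (O(j) = -4*(j + 1) = -4*(1 + j) = -4 - 4*j)
((10*O(1))*(-1))² = ((10*(-4 - 4*1))*(-1))² = ((10*(-4 - 4))*(-1))² = ((10*(-8))*(-1))² = (-80*(-1))² = 80² = 6400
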